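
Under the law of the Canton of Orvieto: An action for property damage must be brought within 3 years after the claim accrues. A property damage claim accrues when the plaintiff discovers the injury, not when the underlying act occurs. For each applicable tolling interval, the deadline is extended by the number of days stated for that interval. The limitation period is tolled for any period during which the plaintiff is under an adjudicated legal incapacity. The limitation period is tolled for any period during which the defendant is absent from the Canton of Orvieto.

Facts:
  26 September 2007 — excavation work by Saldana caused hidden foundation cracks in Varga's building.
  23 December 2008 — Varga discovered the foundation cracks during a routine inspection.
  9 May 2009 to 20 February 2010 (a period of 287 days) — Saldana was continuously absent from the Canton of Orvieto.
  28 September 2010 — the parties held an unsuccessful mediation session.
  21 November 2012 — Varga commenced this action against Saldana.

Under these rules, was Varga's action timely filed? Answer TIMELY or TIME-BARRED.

Under the discovery rule, the claim accrued on 23 December 2008, when Varga discovered the injury — not on the 26 September 2007 date of the underlying act.
Adding the 3 years base period to 23 December 2008 gives a deadline of 23 December 2011, before any tolling.
The defendant's absence from the jurisdiction from 9 May 2009 to 20 February 2010 tolled the period for 287 days, extending the deadline to 5 October 2012.
Nothing else in the chronology tolls or restarts the period.
The 21 November 2012 filing falls after the 5 October 2012 deadline; the claim is time-barred.

TIME-BARRED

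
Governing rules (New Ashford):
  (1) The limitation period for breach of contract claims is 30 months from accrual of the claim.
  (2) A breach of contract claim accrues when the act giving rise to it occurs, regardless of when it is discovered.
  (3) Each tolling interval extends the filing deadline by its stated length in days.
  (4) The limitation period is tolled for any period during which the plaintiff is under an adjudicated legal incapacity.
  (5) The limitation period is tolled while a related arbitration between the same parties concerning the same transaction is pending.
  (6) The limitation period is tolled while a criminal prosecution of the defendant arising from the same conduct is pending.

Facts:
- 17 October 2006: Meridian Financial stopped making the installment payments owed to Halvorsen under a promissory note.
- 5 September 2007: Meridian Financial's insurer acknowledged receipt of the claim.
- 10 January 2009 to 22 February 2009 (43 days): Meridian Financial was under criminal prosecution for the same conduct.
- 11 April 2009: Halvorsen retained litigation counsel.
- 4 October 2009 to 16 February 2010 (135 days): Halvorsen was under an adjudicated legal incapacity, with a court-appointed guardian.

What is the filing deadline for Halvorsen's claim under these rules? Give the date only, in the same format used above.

30 May 2009

The limitation period began to run on 17 October 2006.
Adding the 30 months base period to 17 October 2006 gives a deadline of 17 April 2009, before any tolling.
Because the pending criminal prosecution ran from 10 January 2009 to 22 February 2009, the deadline is extended by 43 days to 30 May 2009.
The plaintiff's legal incapacity starting 4 October 2009 came too late — the period had run on 30 May 2009 — and so does not extend the deadline.
The other events in the timeline have no effect on the limitation period under the stated rules.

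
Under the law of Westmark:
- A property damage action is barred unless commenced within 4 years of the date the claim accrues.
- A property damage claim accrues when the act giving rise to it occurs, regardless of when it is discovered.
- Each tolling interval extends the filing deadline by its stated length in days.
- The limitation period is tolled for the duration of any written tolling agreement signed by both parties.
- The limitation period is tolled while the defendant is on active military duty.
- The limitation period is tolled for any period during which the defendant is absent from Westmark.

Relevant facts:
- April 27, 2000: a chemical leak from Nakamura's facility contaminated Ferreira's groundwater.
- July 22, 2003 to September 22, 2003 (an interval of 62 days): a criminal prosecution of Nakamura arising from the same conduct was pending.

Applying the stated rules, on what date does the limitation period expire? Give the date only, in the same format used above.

April 27, 2004

The limitation period began to run on April 27, 2000.
Adding the 4 years base period to April 27, 2000 gives a deadline of April 27, 2004, before any tolling.
No stated provision tolls the period for a criminal prosecution, so the interval from July 22, 2003 to September 22, 2003 has no effect on the deadline.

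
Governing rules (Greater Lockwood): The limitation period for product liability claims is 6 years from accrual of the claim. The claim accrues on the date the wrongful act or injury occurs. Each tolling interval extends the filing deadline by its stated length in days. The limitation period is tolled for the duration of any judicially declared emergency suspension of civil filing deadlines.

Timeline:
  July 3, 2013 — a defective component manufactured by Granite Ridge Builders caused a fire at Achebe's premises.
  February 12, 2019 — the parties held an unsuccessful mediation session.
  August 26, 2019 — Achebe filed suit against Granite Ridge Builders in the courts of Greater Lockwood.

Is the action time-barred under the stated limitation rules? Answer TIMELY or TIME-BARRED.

TIME-BARRED

The claim accrued on July 3, 2013, when the wrongful act occurred.
6 years from July 3, 2013 is July 3, 2019.
Nothing else in the chronology tolls or restarts the period.
The August 26, 2019 filing falls after the July 3, 2019 deadline; the claim is time-barred.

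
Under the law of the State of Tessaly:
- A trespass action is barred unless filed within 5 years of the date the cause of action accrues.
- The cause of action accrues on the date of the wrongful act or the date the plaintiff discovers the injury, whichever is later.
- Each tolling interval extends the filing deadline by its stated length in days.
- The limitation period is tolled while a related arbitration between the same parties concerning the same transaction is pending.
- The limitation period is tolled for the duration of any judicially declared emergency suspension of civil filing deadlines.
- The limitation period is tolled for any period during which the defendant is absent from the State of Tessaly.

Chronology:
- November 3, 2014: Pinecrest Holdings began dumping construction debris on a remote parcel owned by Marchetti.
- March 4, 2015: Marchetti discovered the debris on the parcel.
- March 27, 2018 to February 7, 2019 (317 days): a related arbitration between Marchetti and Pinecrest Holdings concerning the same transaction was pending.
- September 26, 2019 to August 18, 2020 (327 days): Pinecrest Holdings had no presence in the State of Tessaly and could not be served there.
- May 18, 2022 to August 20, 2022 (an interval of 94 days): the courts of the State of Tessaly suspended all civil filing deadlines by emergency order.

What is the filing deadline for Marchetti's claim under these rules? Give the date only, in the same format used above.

December 8, 2021

Because discovery on March 4, 2015 post-dates the November 3, 2014 act, accrual under the later-of rule falls on March 4, 2015.
5 years from March 4, 2015 is March 4, 2020.
The pending related arbitration from March 27, 2018 to February 7, 2019 tolled the period for 317 days, extending the deadline to January 15, 2021.
The defendant's absence from the jurisdiction from September 26, 2019 to August 18, 2020 tolled the period for 327 days, extending the deadline to December 8, 2021.
The emergency suspension of filing deadlines from May 18, 2022 to August 20, 2022 began after the period had already run on December 8, 2021, so it has no tolling effect.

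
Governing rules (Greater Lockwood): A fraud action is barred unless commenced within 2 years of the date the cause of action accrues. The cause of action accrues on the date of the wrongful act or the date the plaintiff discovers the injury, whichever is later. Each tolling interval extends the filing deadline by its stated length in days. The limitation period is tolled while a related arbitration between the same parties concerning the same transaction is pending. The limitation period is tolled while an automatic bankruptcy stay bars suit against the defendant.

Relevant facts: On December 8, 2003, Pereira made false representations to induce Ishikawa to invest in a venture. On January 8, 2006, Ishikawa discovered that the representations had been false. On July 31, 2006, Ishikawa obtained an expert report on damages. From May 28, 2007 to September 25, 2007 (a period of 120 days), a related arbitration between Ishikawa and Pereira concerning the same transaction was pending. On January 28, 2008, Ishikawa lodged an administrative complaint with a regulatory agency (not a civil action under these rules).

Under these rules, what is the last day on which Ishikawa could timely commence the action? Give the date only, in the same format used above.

Taking the later of the act (December 8, 2003) and discovery (January 8, 2006), the claim accrued on January 8, 2006.
2 years from January 8, 2006 is January 8, 2008.
The period was tolled for 120 days by the pending related arbitration (May 28, 2007 to September 25, 2007), pushing the deadline to May 7, 2008.
None of the other events listed affects the running of the period under the stated rules.

May 7, 2008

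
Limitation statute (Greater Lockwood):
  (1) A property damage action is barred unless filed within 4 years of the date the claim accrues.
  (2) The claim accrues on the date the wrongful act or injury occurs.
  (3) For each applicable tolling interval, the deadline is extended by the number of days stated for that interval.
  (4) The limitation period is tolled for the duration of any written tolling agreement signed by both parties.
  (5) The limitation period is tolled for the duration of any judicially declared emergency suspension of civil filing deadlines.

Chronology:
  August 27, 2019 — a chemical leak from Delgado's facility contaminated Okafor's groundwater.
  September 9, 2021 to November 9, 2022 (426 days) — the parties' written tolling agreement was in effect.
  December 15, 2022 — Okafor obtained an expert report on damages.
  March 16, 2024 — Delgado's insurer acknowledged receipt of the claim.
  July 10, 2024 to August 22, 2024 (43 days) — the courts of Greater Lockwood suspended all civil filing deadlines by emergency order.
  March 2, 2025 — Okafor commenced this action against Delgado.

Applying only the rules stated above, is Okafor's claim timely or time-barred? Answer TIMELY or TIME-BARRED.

The claim accrued on August 27, 2019, when the wrongful act occurred.
The untolled deadline — 4 years after August 27, 2019 — is August 27, 2023.
The written tolling agreement from September 9, 2021 to November 9, 2022 tolled the period for 426 days, extending the deadline to October 26, 2024.
The period was tolled for 43 days by the emergency suspension of filing deadlines (July 10, 2024 to August 22, 2024), pushing the deadline to December 8, 2024.
Nothing else in the chronology tolls or restarts the period.
Okafor filed on March 2, 2025, after the December 8, 2024 deadline, so the action is time-barred.

TIME-BARRED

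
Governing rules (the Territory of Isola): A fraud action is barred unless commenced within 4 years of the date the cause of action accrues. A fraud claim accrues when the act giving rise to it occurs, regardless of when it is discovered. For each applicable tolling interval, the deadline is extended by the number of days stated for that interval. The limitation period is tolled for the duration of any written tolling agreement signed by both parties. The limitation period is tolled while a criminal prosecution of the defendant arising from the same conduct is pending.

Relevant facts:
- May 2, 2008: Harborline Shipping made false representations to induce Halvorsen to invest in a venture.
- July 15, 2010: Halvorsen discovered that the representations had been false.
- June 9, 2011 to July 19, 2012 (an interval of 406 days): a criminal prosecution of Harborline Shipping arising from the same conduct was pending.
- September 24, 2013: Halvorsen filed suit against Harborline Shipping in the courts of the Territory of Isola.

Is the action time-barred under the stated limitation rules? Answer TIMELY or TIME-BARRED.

Accrual is governed by the date of the act, so the period began to run on May 2, 2008; the later discovery on July 15, 2010 is irrelevant under the stated rule.
The untolled deadline — 4 years after May 2, 2008 — is May 2, 2012.
The period was tolled for 406 days by the pending criminal prosecution (June 9, 2011 to July 19, 2012), pushing the deadline to June 12, 2013.
Filing on September 24, 2013 missed the June 12, 2013 deadline — the action is time-barred.

TIME-BARRED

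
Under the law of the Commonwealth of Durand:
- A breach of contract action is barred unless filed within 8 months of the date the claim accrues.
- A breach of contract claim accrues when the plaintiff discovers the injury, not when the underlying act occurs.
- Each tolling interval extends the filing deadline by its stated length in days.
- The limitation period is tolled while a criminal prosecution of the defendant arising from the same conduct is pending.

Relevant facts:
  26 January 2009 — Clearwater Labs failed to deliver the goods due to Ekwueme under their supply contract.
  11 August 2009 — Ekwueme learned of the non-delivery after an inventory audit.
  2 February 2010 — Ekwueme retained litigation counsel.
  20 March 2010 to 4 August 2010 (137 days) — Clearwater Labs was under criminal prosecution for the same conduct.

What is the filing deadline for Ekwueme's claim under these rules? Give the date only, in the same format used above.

Under the discovery rule, the claim accrued on 11 August 2009, when Ekwueme discovered the injury — not on the 26 January 2009 date of the underlying act.
8 months from 11 August 2009 is 11 April 2010.
Because the pending criminal prosecution ran from 20 March 2010 to 4 August 2010, the deadline is extended by 137 days to 26 August 2010.
Nothing else in the chronology tolls or restarts the period.

26 August 2010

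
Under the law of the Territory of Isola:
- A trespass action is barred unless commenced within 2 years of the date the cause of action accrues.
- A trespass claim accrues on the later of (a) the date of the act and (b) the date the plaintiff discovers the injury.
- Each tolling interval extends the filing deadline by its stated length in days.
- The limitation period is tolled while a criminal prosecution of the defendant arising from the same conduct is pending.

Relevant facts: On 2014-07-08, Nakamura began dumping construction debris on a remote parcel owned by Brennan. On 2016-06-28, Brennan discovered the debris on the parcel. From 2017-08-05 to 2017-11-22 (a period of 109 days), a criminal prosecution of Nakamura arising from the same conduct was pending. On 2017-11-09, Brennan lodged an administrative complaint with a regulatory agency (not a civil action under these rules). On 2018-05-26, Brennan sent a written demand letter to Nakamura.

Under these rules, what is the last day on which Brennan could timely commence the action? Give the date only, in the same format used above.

2018-10-15

Taking the later of the act (2014-07-08) and discovery (2016-06-28), the claim accrued on 2016-06-28.
2 years from 2016-06-28 is 2018-06-28.
The pending criminal prosecution from 2017-08-05 to 2017-11-22 tolled the period for 109 days, extending the deadline to 2018-10-15.
The other events in the timeline have no effect on the limitation period under the stated rules.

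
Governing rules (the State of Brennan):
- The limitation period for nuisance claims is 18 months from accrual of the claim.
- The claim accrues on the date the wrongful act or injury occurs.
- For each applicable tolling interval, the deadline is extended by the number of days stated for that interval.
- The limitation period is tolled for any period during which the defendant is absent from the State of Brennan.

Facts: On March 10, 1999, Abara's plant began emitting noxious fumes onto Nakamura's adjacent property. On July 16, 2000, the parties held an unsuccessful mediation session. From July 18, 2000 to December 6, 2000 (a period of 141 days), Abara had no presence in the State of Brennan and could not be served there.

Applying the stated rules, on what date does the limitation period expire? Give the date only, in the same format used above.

January 29, 2001

The claim accrued on March 10, 1999, the date of the act.
18 months from March 10, 1999 is September 10, 2000.
Because the defendant's absence from the jurisdiction ran from July 18, 2000 to December 6, 2000, the deadline is extended by 141 days to January 29, 2001.
None of the other events listed affects the running of the period under the stated rules.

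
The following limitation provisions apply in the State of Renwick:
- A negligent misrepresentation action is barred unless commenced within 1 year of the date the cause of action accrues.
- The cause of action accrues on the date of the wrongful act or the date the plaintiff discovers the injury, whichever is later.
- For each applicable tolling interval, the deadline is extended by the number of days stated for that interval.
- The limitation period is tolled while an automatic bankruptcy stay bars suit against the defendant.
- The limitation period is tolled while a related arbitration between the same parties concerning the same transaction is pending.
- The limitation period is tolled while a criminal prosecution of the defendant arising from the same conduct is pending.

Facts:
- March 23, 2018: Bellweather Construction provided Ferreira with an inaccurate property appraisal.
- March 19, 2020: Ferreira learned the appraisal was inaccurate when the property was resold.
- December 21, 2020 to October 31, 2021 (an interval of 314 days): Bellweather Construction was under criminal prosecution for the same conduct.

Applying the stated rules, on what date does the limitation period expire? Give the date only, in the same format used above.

Because discovery on March 19, 2020 post-dates the March 23, 2018 act, accrual under the later-of rule falls on March 19, 2020.
Adding the 1 year base period to March 19, 2020 gives a deadline of March 19, 2021, before any tolling.
The pending criminal prosecution from December 21, 2020 to October 31, 2021 tolled the period for 314 days, extending the deadline to January 27, 2022.

January 27, 2022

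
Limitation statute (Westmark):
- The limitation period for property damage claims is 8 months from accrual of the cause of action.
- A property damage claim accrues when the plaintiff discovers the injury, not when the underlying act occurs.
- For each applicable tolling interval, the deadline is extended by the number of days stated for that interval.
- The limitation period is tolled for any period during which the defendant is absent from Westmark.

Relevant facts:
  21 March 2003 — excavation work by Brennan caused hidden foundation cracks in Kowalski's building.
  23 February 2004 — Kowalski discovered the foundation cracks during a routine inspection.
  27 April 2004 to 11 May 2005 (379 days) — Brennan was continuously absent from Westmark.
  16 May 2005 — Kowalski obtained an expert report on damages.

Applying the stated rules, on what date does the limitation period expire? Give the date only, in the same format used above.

The claim did not accrue until Kowalski discovered the injury on 23 February 2004; the 21 March 2003 act date does not start the clock under the stated rule.
Adding the 8 months base period to 23 February 2004 gives a deadline of 23 October 2004, before any tolling.
The period was tolled for 379 days by the defendant's absence from the jurisdiction (27 April 2004 to 11 May 2005), pushing the deadline to 6 November 2005.
Nothing else in the chronology tolls or restarts the period.

6 November 2005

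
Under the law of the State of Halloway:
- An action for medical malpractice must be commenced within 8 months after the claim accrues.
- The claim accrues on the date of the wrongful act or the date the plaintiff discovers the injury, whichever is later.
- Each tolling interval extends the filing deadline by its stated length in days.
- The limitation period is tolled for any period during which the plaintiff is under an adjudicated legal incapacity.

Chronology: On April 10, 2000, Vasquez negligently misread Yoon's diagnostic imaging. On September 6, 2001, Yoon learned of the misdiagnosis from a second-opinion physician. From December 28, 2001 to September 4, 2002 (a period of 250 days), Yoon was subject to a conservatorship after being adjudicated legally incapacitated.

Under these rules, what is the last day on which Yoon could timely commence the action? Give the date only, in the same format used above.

January 11, 2003

The claim accrued on September 6, 2001 — the later of the April 10, 2000 act and the September 6, 2001 discovery.
Adding the 8 months base period to September 6, 2001 gives a deadline of May 6, 2002, before any tolling.
The plaintiff's legal incapacity from December 28, 2001 to September 4, 2002 tolled the period for 250 days, extending the deadline to January 11, 2003.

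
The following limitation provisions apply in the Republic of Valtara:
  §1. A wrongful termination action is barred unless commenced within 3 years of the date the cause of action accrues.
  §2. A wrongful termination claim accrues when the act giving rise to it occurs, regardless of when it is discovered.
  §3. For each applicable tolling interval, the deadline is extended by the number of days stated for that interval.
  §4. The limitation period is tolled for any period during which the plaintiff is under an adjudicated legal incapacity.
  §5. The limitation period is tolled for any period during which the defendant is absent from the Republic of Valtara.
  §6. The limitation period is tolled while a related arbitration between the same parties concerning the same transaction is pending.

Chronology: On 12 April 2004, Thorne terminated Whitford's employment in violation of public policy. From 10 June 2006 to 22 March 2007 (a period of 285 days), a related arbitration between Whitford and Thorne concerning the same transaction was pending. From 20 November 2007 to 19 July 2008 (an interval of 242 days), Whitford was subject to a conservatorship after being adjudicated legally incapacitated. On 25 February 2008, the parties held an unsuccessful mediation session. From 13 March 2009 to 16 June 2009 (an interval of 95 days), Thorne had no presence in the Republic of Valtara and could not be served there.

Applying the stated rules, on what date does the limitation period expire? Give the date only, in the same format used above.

20 September 2008

The limitation period began to run on 12 April 2004.
Adding the 3 years base period to 12 April 2004 gives a deadline of 12 April 2007, before any tolling.
The pending related arbitration from 10 June 2006 to 22 March 2007 tolled the period for 285 days, extending the deadline to 22 January 2008.
Because the plaintiff's legal incapacity ran from 20 November 2007 to 19 July 2008, the deadline is extended by 242 days to 20 September 2008.
The defendant's absence from the jurisdiction from 13 March 2009 to 16 June 2009 began after the period had already run on 20 September 2008, so it has no tolling effect.
The other events in the timeline have no effect on the limitation period under the stated rules.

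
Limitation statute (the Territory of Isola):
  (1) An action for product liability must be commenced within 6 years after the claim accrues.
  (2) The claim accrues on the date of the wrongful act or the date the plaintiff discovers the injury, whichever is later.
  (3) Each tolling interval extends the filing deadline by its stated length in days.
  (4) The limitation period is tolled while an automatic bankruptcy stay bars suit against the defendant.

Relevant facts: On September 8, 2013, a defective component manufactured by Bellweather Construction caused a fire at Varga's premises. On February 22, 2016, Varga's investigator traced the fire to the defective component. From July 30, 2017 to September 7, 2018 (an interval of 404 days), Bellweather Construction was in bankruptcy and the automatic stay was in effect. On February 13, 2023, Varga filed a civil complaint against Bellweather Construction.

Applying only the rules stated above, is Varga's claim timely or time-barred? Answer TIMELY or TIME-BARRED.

Because discovery on February 22, 2016 post-dates the September 8, 2013 act, accrual under the later-of rule falls on February 22, 2016.
The untolled deadline — 6 years after February 22, 2016 — is February 22, 2022.
The period was tolled for 404 days by the automatic bankruptcy stay (July 30, 2017 to September 7, 2018), pushing the deadline to April 2, 2023.
Varga filed on February 13, 2023, before the April 2, 2023 deadline, so the action is timely.

TIMELY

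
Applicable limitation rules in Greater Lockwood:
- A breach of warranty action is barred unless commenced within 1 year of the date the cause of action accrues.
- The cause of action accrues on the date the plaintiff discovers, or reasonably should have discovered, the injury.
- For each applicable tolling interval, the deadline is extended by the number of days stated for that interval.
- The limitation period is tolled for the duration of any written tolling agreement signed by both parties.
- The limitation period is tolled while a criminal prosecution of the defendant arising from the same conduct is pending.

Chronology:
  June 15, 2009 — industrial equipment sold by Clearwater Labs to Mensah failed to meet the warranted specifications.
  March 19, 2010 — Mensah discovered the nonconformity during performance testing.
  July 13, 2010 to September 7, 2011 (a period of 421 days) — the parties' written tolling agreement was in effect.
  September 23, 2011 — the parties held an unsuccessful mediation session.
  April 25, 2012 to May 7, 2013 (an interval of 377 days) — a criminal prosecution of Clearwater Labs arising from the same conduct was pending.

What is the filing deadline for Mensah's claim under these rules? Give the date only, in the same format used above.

May 25, 2013

Accrual is tied to discovery, so the period began on March 19, 2010 rather than on June 15, 2009 when the act occurred.
Adding the 1 year base period to March 19, 2010 gives a deadline of March 19, 2011, before any tolling.
The written tolling agreement from July 13, 2010 to September 7, 2011 tolled the period for 421 days, extending the deadline to May 13, 2012.
Because the pending criminal prosecution ran from April 25, 2012 to May 7, 2013, the deadline is extended by 377 days to May 25, 2013.
Nothing else in the chronology tolls or restarts the period.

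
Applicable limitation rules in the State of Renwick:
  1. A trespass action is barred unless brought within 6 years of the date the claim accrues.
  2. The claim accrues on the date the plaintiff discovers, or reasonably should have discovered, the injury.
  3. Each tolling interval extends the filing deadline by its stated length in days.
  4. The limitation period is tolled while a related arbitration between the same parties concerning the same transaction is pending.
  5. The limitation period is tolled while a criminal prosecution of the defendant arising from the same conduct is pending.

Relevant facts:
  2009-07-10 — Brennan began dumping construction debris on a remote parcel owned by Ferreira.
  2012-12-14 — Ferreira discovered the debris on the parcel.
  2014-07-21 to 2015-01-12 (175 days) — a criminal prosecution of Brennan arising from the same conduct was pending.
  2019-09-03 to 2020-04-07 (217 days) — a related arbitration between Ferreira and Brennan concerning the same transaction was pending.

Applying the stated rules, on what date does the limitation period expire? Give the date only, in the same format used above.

2019-06-07

Accrual is tied to discovery, so the period began on 2012-12-14 rather than on 2009-07-10 when the act occurred.
The untolled deadline — 6 years after 2012-12-14 — is 2018-12-14.
The pending criminal prosecution from 2014-07-21 to 2015-01-12 tolled the period for 175 days, extending the deadline to 2019-06-07.
The pending related arbitration from 2019-09-03 to 2020-04-07 began after the period had already run on 2019-06-07, so it has no tolling effect.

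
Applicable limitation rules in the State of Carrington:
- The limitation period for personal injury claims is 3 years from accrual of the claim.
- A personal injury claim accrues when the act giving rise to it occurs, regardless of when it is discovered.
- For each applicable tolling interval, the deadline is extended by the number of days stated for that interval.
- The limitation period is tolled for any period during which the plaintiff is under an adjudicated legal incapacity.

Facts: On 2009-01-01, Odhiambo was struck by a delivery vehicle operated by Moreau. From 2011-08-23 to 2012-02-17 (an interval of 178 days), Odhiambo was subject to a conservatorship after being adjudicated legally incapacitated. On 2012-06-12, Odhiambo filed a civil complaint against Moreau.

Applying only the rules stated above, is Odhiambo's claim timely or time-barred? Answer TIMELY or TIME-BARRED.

The claim accrued on 2009-01-01, when the wrongful act occurred.
The untolled deadline — 3 years after 2009-01-01 — is 2012-01-01.
Because the plaintiff's legal incapacity ran from 2011-08-23 to 2012-02-17, the deadline is extended by 178 days to 2012-06-27.
The 2012-06-12 filing precedes the 2012-06-27 deadline; the claim is timely.

TIMELY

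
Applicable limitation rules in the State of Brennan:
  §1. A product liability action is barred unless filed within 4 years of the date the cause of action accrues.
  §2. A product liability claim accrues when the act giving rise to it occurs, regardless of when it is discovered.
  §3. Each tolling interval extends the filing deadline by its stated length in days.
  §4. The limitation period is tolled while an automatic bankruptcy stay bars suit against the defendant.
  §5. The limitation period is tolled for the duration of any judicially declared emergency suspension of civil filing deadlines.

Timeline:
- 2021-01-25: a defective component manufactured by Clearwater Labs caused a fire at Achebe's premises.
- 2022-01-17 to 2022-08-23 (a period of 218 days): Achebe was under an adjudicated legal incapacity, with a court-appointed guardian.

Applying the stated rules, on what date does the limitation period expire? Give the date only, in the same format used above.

2025-01-25

The cause of action accrued on 2021-01-25, the date of the act.
Adding the 4 years base period to 2021-01-25 gives a deadline of 2025-01-25, before any tolling.
The plaintiff's legal incapacity from 2022-01-17 to 2022-08-23 does not toll the period, because no stated rule makes the plaintiff's incapacity a tolling event.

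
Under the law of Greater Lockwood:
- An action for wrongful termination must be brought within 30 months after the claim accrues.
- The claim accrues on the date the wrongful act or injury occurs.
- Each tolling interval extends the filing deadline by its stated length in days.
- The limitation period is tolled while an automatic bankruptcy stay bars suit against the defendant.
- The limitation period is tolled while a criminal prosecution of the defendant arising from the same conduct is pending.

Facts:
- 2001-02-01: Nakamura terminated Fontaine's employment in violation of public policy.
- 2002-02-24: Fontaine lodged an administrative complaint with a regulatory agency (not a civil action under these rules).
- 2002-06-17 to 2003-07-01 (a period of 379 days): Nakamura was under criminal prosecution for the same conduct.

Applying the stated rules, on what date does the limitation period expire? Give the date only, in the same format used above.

2004-08-14

The claim accrued on 2001-02-01, the date of the act.
Adding the 30 months base period to 2001-02-01 gives a deadline of 2003-08-01, before any tolling.
Because the pending criminal prosecution ran from 2002-06-17 to 2003-07-01, the deadline is extended by 379 days to 2004-08-14.
Nothing else in the chronology tolls or restarts the period.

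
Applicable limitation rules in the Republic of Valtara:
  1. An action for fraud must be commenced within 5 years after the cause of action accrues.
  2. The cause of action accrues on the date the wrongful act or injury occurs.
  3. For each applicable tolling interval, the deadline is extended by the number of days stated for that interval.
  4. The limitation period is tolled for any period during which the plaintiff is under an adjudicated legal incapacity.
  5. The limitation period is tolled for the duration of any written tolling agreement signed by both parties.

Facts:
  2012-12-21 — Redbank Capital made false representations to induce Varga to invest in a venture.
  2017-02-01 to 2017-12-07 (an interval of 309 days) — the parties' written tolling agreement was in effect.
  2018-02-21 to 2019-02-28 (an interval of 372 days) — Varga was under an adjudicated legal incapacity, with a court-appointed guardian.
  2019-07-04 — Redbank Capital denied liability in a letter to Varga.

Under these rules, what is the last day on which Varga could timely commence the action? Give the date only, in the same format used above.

2019-11-02

The limitation period began to run on 2012-12-21.
The untolled deadline — 5 years after 2012-12-21 — is 2017-12-21.
The period was tolled for 309 days by the written tolling agreement (2017-02-01 to 2017-12-07), pushing the deadline to 2018-10-26.
Because the plaintiff's legal incapacity ran from 2018-02-21 to 2019-02-28, the deadline is extended by 372 days to 2019-11-02.
The other events in the timeline have no effect on the limitation period under the stated rules.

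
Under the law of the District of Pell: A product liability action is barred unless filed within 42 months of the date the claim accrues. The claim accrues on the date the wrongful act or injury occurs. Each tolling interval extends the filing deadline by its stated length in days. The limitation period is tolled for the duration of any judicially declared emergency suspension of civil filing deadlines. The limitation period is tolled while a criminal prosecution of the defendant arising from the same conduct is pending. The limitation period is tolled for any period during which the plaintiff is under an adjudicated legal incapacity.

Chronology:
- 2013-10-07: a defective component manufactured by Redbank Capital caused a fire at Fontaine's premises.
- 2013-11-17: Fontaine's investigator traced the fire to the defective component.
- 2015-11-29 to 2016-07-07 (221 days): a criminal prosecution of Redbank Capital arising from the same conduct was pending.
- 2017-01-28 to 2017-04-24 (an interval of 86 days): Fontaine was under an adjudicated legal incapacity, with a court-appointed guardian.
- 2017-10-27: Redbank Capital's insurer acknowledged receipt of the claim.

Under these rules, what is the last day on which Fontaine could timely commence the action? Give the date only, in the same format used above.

2018-02-08

Accrual is governed by the date of the act, so the period began to run on 2013-10-07; the later discovery on 2013-11-17 is irrelevant under the stated rule.
42 months from 2013-10-07 is 2017-04-07.
The period was tolled for 221 days by the pending criminal prosecution (2015-11-29 to 2016-07-07), pushing the deadline to 2017-11-14.
The plaintiff's legal incapacity from 2017-01-28 to 2017-04-24 tolled the period for 86 days, extending the deadline to 2018-02-08.
Nothing else in the chronology tolls or restarts the period.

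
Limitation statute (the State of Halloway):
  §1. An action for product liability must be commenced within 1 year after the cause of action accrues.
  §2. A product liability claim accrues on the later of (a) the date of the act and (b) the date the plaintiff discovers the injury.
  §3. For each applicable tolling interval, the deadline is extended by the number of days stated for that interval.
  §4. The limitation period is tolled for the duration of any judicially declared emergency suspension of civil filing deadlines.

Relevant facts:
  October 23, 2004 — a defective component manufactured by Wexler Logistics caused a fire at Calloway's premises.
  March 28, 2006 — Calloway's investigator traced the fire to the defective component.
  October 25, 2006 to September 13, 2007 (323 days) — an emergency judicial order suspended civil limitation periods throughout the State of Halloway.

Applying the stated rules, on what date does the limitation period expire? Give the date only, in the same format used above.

Because discovery on March 28, 2006 post-dates the October 23, 2004 act, accrual under the later-of rule falls on March 28, 2006.
The untolled deadline — 1 year after March 28, 2006 — is March 28, 2007.
The emergency suspension of filing deadlines from October 25, 2006 to September 13, 2007 tolled the period for 323 days, extending the deadline to February 14, 2008.

February 14, 2008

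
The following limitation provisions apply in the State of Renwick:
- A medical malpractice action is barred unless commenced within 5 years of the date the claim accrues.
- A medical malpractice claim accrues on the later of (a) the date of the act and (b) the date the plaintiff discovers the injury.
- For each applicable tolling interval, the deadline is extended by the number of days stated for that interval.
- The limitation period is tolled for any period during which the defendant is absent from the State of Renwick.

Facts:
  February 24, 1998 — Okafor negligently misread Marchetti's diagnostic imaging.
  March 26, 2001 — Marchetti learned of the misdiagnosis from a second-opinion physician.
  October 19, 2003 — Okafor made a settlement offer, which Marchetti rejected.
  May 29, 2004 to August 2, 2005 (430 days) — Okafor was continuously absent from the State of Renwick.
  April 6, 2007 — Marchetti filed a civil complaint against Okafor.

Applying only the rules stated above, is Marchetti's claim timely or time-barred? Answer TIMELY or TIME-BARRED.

Taking the later of the act (February 24, 1998) and discovery (March 26, 2001), the claim accrued on March 26, 2001.
The untolled deadline — 5 years after March 26, 2001 — is March 26, 2006.
Because the defendant's absence from the jurisdiction ran from May 29, 2004 to August 2, 2005, the deadline is extended by 430 days to May 30, 2007.
Nothing else in the chronology tolls or restarts the period.
Filing on April 6, 2007 beat the May 30, 2007 deadline — the action is timely.

TIMELY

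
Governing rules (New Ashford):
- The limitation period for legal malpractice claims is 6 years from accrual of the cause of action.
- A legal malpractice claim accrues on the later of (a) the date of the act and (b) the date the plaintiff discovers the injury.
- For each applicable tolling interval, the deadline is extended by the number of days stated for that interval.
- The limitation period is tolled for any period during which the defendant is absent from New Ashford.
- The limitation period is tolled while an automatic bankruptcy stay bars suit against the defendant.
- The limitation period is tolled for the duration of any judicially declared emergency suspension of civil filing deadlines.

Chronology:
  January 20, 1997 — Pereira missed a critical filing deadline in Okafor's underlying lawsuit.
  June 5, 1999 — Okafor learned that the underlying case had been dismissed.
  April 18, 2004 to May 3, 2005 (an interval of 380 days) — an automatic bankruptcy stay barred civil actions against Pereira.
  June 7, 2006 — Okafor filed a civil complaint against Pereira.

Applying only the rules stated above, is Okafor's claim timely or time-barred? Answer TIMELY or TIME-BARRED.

The claim accrued on June 5, 1999 — the later of the January 20, 1997 act and the June 5, 1999 discovery.
The untolled deadline — 6 years after June 5, 1999 — is June 5, 2005.
The automatic bankruptcy stay from April 18, 2004 to May 3, 2005 tolled the period for 380 days, extending the deadline to June 20, 2006.
The June 7, 2006 filing precedes the June 20, 2006 deadline; the claim is timely.

TIMELY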